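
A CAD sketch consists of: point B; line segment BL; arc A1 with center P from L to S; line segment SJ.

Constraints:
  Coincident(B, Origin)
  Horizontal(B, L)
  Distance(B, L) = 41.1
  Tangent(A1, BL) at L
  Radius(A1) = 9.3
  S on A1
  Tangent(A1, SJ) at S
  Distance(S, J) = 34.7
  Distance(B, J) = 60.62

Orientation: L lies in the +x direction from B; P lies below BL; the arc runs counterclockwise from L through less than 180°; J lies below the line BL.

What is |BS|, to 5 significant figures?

34.079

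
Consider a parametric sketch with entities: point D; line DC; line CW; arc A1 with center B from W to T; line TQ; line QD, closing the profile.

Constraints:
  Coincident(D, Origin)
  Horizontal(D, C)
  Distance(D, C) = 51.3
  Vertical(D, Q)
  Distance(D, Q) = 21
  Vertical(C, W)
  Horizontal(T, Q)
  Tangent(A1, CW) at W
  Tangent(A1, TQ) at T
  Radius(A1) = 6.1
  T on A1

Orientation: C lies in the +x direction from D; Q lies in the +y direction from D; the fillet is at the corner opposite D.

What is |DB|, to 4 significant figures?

47.59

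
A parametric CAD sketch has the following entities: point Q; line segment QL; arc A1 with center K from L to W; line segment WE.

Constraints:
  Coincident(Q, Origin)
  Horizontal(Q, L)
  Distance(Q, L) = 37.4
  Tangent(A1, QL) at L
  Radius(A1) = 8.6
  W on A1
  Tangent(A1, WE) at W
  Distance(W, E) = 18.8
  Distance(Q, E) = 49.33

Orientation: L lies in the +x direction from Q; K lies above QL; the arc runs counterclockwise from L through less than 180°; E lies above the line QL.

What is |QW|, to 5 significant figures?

46.950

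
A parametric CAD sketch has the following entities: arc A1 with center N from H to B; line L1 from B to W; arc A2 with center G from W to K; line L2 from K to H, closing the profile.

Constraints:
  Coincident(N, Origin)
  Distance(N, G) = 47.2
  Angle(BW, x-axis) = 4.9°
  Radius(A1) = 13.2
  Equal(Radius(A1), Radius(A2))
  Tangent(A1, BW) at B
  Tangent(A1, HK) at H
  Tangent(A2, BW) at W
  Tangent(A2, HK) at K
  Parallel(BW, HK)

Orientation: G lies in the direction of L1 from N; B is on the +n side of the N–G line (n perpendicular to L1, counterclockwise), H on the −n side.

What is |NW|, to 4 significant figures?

49.01

Tangency of A1 to both parallel lines with radius 13.2 puts B and H at N ± 13.2·n: B = (-1.128, 13.15), H = (1.128, -13.15). Equal radii place W and K the same way about G: W = G + 13.2·n = (45.90, 17.18), K = G − 13.2·n = (48.16, -9.120). Then |NW| = |W − N| = 49.01.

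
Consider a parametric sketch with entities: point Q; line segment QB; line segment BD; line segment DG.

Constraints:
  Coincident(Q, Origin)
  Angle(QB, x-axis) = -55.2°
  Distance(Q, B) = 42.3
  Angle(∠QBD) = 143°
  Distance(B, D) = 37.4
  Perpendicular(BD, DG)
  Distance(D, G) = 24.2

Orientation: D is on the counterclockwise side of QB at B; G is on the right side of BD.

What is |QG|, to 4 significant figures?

86.79

Q is at the origin; QB runs at -55.2° with length 42.3, so B = 42.3·(cos -55.2°, sin -55.2°) = (24.14, -34.73). ∠QBD = 143.0°, so BD runs at -55.2° + (180° − 143.0°) = -18.20° from the x-axis; with |BD| = 37.4, D = B + 37.4·(cos -18.20°, sin -18.20°) = (59.67, -46.42). The perpendicularity gives DG at right angles to BD; with |DG| = 24.2 on the right of BD, G = D + 24.2·(-0.3123, -0.9500) = (52.11, -69.41). Then |QG| = |G − Q| = 86.79.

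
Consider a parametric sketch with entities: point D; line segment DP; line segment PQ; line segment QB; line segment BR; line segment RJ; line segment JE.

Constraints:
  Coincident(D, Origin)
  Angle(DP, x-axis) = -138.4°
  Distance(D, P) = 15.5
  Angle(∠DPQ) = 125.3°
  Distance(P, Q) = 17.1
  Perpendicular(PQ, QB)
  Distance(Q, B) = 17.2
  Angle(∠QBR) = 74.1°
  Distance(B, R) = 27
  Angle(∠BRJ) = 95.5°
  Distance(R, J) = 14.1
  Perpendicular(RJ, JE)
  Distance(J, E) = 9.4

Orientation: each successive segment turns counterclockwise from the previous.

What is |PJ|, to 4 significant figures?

7.516

D is at the origin; DP runs at -138.4° with length 15.5, so P = (-11.59, -10.29). ∠DPQ = 125.3° gives PQ at -83.70° from the x-axis; with |PQ| = 17.1, Q = (-9.714, -27.29). The perpendicularity gives QB at right angles to PQ, so QB runs at 6.300°; with |QB| = 17.2, B = (7.382, -25.40). ∠QBR = 74.1° gives BR at 112.2° from the x-axis; with |BR| = 27.0, R = (-2.820, -0.4017). ∠BRJ = 95.5° gives RJ at -163.3° from the x-axis; with |RJ| = 14.1, J = (-16.33, -4.453). Then |PJ| = |J − P| = 7.516.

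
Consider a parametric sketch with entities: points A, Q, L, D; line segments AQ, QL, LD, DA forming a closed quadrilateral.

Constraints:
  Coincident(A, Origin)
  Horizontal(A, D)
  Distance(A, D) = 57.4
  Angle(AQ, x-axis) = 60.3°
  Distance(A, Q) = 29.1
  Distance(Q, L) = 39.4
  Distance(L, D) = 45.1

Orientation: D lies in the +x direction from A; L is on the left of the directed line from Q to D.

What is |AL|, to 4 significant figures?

66.00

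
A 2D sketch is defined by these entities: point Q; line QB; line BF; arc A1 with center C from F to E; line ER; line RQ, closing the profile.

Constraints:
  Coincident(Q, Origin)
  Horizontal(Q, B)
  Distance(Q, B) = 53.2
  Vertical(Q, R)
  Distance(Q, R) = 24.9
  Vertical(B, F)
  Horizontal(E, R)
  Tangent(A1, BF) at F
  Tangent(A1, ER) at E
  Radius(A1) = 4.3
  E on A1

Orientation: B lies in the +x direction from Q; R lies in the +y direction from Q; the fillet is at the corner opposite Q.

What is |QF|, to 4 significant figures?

57.05

Q is at the origin; QB is horizontal with |QB| = 53.2 and B on the +x side, so B = (53.20, 0.000). Q and R share the same x with |QR| = 24.9 and R on the +y side, so R = (0.000, 24.90). The virtual corner opposite Q is at (53.20, 24.90). Since A1 is tangent to BF there, CF ⟂ BF and the tangent condition forces CE to be normal to ER, with radius 4.3, so the center C sits 4.3 in from both sides at C = (48.90, 20.60). That places the tangent points at F = (53.20, 20.60) on BF and E = (48.90, 24.90) on ER. Then |QF| = |F − Q| = 57.05.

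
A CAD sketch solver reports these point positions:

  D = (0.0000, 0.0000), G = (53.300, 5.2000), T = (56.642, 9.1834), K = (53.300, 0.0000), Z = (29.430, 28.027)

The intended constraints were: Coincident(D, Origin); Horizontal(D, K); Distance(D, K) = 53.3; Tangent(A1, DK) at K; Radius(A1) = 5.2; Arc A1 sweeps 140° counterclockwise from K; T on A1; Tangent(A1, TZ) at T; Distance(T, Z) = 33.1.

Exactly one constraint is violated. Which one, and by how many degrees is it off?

Tangent(A1, TZ) at T — off by 5.29°.

D = (0.00, 0.00) ✓; D.y = 0.00, K.y = 0.00 ✓; |DK| = 53.30 ✓; ∠(GK, KD) = 90.00° ✓; |GK| = 5.200 ✓; bearing(G→T) − bearing(G→K) = 140.0° ✓; |GT| = 5.200 ✓; ∠(GT, TZ) = 84.71° ✗; |TZ| = 33.10 ✓.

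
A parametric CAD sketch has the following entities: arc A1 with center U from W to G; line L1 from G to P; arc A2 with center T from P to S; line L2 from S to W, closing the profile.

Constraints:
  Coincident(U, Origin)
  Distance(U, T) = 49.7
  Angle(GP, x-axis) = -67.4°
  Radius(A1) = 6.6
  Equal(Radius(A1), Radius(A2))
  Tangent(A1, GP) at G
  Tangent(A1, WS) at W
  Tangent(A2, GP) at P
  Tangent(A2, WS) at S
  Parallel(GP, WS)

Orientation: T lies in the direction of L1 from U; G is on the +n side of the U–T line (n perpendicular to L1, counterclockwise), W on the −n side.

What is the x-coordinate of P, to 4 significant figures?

25.19

Tangency of A1 to both parallel lines with radius 6.6 puts G and W at U ± 6.6·n: G = (6.093, 2.536), W = (-6.093, -2.536). Equal radii place P and S the same way about T: P = T + 6.6·n = (25.19, -43.35), S = T − 6.6·n = (13.01, -48.42). So P.x = 25.19.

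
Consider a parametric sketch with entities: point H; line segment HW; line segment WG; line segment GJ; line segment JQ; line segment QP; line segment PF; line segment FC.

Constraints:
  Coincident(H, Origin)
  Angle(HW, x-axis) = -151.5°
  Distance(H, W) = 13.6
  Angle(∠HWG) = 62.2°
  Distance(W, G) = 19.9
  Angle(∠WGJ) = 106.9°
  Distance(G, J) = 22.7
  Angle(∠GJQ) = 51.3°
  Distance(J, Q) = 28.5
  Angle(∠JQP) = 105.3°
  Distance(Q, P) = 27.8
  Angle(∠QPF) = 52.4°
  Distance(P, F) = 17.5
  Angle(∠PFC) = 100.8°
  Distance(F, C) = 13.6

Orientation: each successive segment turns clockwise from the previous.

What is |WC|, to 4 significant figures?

10.88

H is at the origin; HW runs at -151.5° with length 13.6, so W = (-11.95, -6.489). ∠HWG = 62.2° gives WG at 90.70° from the x-axis; with |WG| = 19.9, G = (-12.20, 13.41). ∠WGJ = 106.9° gives GJ at 17.60° from the x-axis; with |GJ| = 22.7, J = (9.442, 20.27). ∠GJQ = 51.3° gives JQ at -111.1° from the x-axis; with |JQ| = 28.5, Q = (-0.8175, -6.316). ∠JQP = 105.3° gives QP at 174.2° from the x-axis; with |QP| = 27.8, P = (-28.48, -3.507). ∠QPF = 52.4° gives PF at 46.60° from the x-axis; with |PF| = 17.5, F = (-16.45, 9.208). ∠PFC = 100.8° gives FC at -32.60° from the x-axis; with |FC| = 13.6, C = (-4.994, 1.881). Then |WC| = |C − W| = 10.88.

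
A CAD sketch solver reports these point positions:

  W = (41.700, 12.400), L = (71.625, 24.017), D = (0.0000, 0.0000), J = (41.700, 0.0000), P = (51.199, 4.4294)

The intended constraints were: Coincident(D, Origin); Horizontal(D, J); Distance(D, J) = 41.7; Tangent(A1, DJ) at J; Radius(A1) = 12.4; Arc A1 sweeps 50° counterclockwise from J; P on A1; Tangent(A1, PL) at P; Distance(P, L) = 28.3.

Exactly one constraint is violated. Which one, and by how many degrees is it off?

Tangent(A1, PL) at P — off by 6.20°.

D = (0.00, 0.00) ✓; D.y = 0.00, J.y = 0.00 ✓; |DJ| = 41.70 ✓; ∠(WJ, JD) = 90.00° ✓; |WJ| = 12.40 ✓; bearing(W→P) − bearing(W→J) = 50.00° ✓; |WP| = 12.40 ✓; ∠(WP, PL) = 96.20° ✗; |PL| = 28.30 ✓.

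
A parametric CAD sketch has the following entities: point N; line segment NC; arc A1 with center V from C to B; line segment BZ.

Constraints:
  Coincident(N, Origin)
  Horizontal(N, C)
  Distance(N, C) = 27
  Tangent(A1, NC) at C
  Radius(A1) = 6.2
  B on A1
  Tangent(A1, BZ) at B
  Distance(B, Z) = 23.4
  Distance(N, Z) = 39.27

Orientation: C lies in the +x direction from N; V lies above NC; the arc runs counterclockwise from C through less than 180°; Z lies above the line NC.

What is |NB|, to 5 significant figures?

33.868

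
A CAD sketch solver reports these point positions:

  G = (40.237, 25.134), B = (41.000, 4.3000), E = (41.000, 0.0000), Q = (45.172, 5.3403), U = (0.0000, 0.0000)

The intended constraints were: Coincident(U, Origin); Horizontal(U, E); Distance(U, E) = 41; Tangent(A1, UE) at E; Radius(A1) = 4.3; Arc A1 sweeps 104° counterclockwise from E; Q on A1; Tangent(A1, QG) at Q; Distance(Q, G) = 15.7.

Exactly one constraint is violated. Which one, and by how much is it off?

Distance(Q, G) = 15.7 — off by 4.70.

U = (0.00, 0.00) ✓; U.y = 0.00, E.y = 0.00 ✓; |UE| = 41.00 ✓; ∠(BE, EU) = 90.00° ✓; |BE| = 4.300 ✓; bearing(B→Q) − bearing(B→E) = 104.0° ✓; |BQ| = 4.300 ✓; ∠(BQ, QG) = 90.00° ✓; |QG| = 20.40 ✗.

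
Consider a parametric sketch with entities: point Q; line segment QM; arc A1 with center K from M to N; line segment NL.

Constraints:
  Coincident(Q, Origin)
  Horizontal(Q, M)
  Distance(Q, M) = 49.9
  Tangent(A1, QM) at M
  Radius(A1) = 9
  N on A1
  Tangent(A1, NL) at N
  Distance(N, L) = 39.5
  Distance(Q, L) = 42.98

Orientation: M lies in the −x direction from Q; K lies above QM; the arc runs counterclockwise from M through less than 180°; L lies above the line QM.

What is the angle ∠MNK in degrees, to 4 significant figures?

61.27°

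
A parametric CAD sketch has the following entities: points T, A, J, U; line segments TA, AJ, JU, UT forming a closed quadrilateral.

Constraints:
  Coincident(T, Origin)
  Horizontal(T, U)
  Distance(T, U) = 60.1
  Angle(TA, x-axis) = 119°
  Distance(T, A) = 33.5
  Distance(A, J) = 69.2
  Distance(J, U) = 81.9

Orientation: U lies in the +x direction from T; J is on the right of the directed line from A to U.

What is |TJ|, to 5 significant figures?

41.373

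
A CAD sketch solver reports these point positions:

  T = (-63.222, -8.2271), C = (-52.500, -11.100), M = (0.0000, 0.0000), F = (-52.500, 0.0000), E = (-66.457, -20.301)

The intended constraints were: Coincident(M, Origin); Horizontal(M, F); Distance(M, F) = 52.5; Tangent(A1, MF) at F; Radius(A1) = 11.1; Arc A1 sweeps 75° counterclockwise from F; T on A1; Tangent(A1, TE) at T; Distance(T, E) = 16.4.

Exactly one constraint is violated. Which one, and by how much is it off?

Distance(T, E) = 16.4 — off by 3.90.

M = (0.00, 0.00) ✓; M.y = 0.00, F.y = 0.00 ✓; |MF| = 52.50 ✓; ∠(CF, FM) = 90.00° ✓; |CF| = 11.10 ✓; bearing(C→T) − bearing(C→F) = 75.00° ✓; |CT| = 11.10 ✓; ∠(CT, TE) = 90.00° ✓; |TE| = 12.50 ✗.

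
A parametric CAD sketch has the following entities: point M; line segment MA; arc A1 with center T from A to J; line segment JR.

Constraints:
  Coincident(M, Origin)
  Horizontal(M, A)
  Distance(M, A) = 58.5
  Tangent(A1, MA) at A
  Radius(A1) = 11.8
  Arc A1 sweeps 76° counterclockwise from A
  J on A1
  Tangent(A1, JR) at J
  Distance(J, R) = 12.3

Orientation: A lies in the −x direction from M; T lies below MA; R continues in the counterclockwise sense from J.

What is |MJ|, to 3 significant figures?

70.5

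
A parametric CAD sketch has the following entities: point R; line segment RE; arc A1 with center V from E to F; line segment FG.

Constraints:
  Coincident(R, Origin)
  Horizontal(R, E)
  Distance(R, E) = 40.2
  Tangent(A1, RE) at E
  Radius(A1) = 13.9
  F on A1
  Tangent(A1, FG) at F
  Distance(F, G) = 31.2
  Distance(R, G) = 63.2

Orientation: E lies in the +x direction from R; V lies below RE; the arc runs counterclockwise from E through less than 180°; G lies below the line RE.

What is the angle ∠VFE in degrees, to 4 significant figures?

32.27°

Checks: |VF| = 13.90 ✓; ∠(VF, FG) = 90.00° ✓; |FG| = 31.20 ✓; |RG| = 63.20 ✓.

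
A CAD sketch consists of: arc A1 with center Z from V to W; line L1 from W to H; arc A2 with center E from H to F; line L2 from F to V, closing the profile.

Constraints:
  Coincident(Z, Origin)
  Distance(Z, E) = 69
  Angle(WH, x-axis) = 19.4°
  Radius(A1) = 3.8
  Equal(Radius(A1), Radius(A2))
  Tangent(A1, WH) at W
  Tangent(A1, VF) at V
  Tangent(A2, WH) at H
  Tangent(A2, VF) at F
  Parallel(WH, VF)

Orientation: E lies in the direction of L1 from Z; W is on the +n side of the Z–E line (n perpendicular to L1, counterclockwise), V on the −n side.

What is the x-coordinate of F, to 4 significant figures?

66.34

The slot axis is L1's direction at 19.4°, so u = (cos 19.4°, sin 19.4°) = (0.9432, 0.3322) and n = (−sin 19.4°, cos 19.4°) = (-0.3322, 0.9432). Z is at the origin and E lies 69.0 along u from Z, so E = 69.0·u = (65.08, 22.92). Tangency of A1 to both parallel lines with radius 3.8 puts W and V at Z ± 3.8·n: W = (-1.262, 3.584), V = (1.262, -3.584). Equal radii place H and F the same way about E: H = E + 3.8·n = (63.82, 26.50), F = E − 3.8·n = (66.34, 19.33). So F.x = 66.34.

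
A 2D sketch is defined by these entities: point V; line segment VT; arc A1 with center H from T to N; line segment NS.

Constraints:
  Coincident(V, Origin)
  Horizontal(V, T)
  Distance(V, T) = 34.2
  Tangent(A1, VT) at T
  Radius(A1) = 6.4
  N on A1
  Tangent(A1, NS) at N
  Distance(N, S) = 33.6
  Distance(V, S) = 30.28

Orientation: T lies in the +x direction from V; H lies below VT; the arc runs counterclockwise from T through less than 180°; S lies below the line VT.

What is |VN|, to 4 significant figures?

29.25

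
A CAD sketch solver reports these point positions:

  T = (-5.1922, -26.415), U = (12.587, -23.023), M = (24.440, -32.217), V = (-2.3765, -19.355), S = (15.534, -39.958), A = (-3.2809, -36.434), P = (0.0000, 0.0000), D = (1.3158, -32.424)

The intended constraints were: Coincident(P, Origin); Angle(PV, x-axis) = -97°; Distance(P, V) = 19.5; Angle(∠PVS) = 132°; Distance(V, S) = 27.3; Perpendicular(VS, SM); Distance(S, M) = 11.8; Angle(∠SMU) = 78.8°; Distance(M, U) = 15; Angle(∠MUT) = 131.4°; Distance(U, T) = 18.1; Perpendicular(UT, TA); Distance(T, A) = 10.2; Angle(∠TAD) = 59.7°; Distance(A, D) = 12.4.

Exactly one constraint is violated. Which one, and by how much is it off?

Distance(A, D) = 12.4 — off by 6.30.

P = (0.00, 0.00) ✓; PV at -97.00° ✓; |PV| = 19.50 ✓; ∠PVS = 132.0° ✓; |VS| = 27.30 ✓; ∠(VS, SM) = 90.00° ✓; |SM| = 11.80 ✓; ∠SMU = 78.80° ✓; |MU| = 15.00 ✓; ∠MUT = 131.4° ✓; |UT| = 18.10 ✓; ∠(UT, TA) = 90.00° ✓; |TA| = 10.20 ✓; ∠TAD = 59.70° ✓; |AD| = 6.100 ✗.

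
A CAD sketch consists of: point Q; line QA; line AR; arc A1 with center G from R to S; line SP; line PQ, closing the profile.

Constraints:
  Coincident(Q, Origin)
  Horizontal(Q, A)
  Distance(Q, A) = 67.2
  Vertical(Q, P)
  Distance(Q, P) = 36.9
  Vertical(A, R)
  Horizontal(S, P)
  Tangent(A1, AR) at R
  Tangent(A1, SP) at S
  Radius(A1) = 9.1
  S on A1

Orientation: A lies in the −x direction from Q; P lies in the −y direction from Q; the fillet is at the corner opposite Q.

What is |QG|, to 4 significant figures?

64.41

Q is at the origin; QA is horizontal with |QA| = 67.2 and A on the −x side, so A = (-67.20, 0.000). QP is vertical with |QP| = 36.9 and P on the −y side, so P = (0.000, -36.90). The virtual corner opposite Q is at (-67.20, -36.90). Tangency of A1 to AR means the radius GR is perpendicular to AR and A1 meets SP tangentially, so GS is at right angles to SP, with radius 9.1, so the center G sits 9.1 in from both sides at G = (-58.10, -27.80). Then |QG| = |G − Q| = 64.41.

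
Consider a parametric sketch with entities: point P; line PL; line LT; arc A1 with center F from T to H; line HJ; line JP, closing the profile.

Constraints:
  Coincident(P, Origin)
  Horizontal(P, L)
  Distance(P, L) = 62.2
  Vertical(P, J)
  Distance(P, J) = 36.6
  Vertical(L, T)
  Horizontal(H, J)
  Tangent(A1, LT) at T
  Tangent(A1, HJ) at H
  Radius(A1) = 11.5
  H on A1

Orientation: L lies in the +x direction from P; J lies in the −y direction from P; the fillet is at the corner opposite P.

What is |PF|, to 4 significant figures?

56.57

P is at the origin; PL is horizontal with |PL| = 62.2 and L on the +x side, so L = (62.20, 0.000). P and J share the same x with |PJ| = 36.6 and J on the −y side, so J = (0.000, -36.60). The virtual corner opposite P is at (62.20, -36.60). A1 meets LT tangentially, so FT is at right angles to LT and tangency of A1 to HJ means the radius FH is perpendicular to HJ, with radius 11.5, so the center F sits 11.5 in from both sides at F = (50.70, -25.10). Then |PF| = |F − P| = 56.57.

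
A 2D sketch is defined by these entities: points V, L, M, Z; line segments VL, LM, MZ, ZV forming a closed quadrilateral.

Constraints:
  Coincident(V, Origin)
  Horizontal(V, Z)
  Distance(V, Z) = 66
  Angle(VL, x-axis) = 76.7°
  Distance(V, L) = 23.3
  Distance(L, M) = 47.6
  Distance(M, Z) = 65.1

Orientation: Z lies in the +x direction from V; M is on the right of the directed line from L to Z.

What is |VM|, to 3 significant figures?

25.6

V is at the origin; VZ is horizontal with |VZ| = 66.0 and Z in +x, so Z = (66.0, 0). VL runs at 76.7° with |VL| = 23.3, so L = (5.36, 22.7). M is determined by |LM| = 47.6 and |MZ| = 65.1 together: it lies at the intersection of circle(L, 47.6) and circle(Z, 65.1). With |LZ| = 64.7, the foot of the radical line on LZ is 17.1 from L and the perpendicular offset is √(47.6² − 17.1²) = 44.4. Taking the right-of-LZ solution: M = (5.86, -24.9).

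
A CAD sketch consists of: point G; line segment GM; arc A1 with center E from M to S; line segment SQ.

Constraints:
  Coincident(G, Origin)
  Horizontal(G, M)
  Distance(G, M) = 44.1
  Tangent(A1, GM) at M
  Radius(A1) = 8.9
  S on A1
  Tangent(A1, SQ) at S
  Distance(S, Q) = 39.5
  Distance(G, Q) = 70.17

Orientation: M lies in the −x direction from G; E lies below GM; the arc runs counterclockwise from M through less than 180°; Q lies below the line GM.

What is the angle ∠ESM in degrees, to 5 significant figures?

43.066°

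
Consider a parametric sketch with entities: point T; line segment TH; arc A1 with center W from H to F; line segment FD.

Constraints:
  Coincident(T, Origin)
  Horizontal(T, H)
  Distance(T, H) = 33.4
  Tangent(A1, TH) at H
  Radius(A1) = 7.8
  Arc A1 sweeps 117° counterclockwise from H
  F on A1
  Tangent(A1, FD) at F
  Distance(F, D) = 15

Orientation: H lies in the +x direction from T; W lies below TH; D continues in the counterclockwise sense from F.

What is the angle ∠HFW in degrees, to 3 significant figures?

31.5°

Tangency of A1 to TH means the radius WH is perpendicular to TH, so W = H + (0, -7.8) = (33.4, -7.80). On A1, H sits at bearing 90° from W; a 117° counterclockwise sweep puts F at bearing 207°, so F = W + 7.8·(cos 207°, sin 207°) = (26.5, -11.3). Then cos ∠HFW = FH·FW / (|FH||FW|), giving 31.5°.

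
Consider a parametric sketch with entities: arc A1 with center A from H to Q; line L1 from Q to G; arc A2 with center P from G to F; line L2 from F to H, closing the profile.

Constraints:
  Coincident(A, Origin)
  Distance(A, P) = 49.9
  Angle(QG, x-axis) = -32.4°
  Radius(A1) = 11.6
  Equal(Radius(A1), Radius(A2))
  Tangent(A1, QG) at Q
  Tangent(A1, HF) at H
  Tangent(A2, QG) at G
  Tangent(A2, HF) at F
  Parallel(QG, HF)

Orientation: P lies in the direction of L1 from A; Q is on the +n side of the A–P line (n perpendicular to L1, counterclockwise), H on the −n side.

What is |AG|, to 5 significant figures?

51.231

The slot axis is L1's direction at -32.4°, so u = (cos -32.4°, sin -32.4°) = (0.84433, -0.53583) and n = (−sin -32.4°, cos -32.4°) = (0.53583, 0.84433). A is at the origin and P lies 49.9 along u from A, so P = 49.9·u = (42.132, -26.738). Tangency of A1 to both parallel lines with radius 11.6 puts Q and H at A ± 11.6·n: Q = (6.2156, 9.7942), H = (-6.2156, -9.7942). Equal radii place G and F the same way about P: G = P + 11.6·n = (48.348, -16.944), F = P − 11.6·n = (35.916, -36.532). Then |AG| = |G − A| = 51.231.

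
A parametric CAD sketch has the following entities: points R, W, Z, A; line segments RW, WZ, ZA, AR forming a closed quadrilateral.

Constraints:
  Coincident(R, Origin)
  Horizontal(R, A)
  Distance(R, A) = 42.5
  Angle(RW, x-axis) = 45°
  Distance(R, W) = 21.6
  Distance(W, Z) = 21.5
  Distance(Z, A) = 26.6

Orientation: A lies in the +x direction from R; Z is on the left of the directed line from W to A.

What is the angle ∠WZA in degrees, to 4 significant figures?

80.17°

Checks: |WZ| = 21.50 ✓; |ZA| = 26.60 ✓.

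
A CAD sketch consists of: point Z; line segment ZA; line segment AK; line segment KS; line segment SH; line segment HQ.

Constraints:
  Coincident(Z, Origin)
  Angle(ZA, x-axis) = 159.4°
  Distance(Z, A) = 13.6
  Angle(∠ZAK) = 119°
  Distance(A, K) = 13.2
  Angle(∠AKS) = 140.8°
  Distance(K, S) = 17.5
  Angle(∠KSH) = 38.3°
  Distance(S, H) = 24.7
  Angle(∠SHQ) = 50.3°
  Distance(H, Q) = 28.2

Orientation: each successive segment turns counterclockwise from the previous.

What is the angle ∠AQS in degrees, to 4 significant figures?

78.48°

∠KSH = 38.3° gives SH at 41.30° from the x-axis; with |SH| = 24.7, H = (-7.386, -4.681). ∠SHQ = 50.3° gives HQ at 171.0° from the x-axis; with |HQ| = 28.2, Q = (-35.24, -0.2691). Then cos ∠AQS = QA·QS / (|QA||QS|), giving 78.48°.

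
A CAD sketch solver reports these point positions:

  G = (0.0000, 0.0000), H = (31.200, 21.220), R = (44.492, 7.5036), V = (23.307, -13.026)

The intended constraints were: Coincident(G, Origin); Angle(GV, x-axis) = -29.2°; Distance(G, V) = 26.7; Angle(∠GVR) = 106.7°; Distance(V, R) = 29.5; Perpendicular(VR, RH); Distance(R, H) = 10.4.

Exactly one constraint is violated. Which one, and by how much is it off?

Distance(R, H) = 10.4 — off by 8.70.

G = (0.00, 0.00) ✓; GV at -29.20° ✓; |GV| = 26.70 ✓; ∠GVR = 106.7° ✓; |VR| = 29.50 ✓; ∠(VR, RH) = 90.00° ✓; |RH| = 19.10 ✗.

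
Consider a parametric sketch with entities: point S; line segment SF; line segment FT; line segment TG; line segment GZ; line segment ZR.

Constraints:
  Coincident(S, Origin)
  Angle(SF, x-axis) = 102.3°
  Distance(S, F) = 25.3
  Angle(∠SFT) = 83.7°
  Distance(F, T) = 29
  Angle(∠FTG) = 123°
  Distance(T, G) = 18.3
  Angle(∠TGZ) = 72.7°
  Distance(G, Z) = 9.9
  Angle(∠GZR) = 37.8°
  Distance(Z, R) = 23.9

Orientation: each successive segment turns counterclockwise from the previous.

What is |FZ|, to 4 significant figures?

34.52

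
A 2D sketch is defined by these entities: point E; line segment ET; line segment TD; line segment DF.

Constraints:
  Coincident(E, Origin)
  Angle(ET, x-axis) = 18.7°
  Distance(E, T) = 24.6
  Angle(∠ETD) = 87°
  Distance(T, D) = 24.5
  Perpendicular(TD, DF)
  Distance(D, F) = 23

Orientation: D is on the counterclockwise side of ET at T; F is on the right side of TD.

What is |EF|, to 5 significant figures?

52.928

E is at the origin; ET runs at 18.7° with length 24.6, so T = 24.6·(cos 18.7°, sin 18.7°) = (23.301, 7.8871). ∠ETD = 87.0°, so TD runs at 18.7° + (180° − 87.0°) = 111.70° from the x-axis; with |TD| = 24.5, D = T + 24.5·(cos 111.70°, sin 111.70°) = (14.243, 30.651). The perpendicularity gives DF at right angles to TD; with |DF| = 23.0 on the right of TD, F = D + 23.0·(0.92913, 0.36975) = (35.613, 39.155). Then |EF| = |F − E| = 52.928.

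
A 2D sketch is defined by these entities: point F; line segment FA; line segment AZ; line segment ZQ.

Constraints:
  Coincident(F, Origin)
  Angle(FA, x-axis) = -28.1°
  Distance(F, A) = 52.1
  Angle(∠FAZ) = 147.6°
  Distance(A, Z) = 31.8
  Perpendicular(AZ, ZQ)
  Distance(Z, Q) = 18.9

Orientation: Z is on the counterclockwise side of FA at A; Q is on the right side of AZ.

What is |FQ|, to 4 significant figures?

89.08

∠FAZ = 147.6°, so AZ runs at -28.1° + (180° − 147.6°) = 4.300° from the x-axis; with |AZ| = 31.8, Z = A + 31.8·(cos 4.300°, sin 4.300°) = (77.67, -22.16). AZ is perpendicular to ZQ; with |ZQ| = 18.9 on the right of AZ, Q = Z + 18.9·(0.07498, -0.9972) = (79.09, -41.00). Then |FQ| = |Q − F| = 89.08.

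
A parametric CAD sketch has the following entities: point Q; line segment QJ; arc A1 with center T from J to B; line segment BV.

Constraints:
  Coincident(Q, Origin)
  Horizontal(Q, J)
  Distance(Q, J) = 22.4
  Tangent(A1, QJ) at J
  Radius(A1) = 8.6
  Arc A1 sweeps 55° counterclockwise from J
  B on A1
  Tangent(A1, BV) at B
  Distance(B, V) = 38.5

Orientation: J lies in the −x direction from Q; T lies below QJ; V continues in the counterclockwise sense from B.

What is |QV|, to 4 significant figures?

62.41

On A1, J sits at bearing 90° from T; a 55° counterclockwise sweep puts B at bearing 145°, so B = T + 8.6·(cos 145°, sin 145°) = (-29.44, -3.667). The tangent condition forces TB to be normal to BV, so BV runs along (−sin 145°, cos 145°); with |BV| = 38.5, V = (-51.53, -35.20). Then |QV| = |V − Q| = 62.41.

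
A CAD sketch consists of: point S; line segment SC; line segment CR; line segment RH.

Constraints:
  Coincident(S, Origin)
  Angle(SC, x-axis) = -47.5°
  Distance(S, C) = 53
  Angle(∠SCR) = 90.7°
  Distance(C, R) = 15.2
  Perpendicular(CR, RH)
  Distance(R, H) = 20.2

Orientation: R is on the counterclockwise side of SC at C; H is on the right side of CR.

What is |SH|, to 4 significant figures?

74.89

S is at the origin; SC runs at -47.5° with length 53.0, so C = 53.0·(cos -47.5°, sin -47.5°) = (35.81, -39.08). ∠SCR = 90.7°, so CR runs at -47.5° + (180° − 90.7°) = 41.80° from the x-axis; with |CR| = 15.2, R = C + 15.2·(cos 41.80°, sin 41.80°) = (47.14, -28.94). CR is perpendicular to RH; with |RH| = 20.2 on the right of CR, H = R + 20.2·(0.6665, -0.7455) = (60.60, -44.00). Then |SH| = |H − S| = 74.89.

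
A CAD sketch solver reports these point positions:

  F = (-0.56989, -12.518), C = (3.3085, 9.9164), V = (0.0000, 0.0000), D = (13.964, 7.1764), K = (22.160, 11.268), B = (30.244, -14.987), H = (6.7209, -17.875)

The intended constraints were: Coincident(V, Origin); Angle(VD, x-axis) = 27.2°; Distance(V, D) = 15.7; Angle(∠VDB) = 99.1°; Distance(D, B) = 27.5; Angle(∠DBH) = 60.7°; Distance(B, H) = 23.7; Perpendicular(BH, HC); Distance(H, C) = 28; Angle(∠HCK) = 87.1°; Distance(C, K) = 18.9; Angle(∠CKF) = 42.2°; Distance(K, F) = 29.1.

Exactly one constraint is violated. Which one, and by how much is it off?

Distance(K, F) = 29.1 — off by 3.80.

V = (0.00, 0.00) ✓; VD at 27.20° ✓; |VD| = 15.70 ✓; ∠VDB = 99.10° ✓; |DB| = 27.50 ✓; ∠DBH = 60.70° ✓; |BH| = 23.70 ✓; ∠(BH, HC) = 90.00° ✓; |HC| = 28.00 ✓; ∠HCK = 87.10° ✓; |CK| = 18.90 ✓; ∠CKF = 42.20° ✓; |KF| = 32.90 ✗.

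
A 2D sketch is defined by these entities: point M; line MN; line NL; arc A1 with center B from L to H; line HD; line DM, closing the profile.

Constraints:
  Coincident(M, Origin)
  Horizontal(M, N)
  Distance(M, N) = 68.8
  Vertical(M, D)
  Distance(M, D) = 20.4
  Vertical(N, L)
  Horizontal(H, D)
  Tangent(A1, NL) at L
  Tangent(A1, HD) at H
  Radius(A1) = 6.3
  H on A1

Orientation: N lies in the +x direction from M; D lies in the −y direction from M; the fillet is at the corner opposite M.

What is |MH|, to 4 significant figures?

65.75

M is at the origin; MN is horizontal with |MN| = 68.8 and N on the +x side, so N = (68.80, 0.000). M and D share the same x with |MD| = 20.4 and D on the −y side, so D = (0.000, -20.40). The virtual corner opposite M is at (68.80, -20.40). A1 meets NL tangentially, so BL is at right angles to NL and since A1 is tangent to HD there, BH ⟂ HD, with radius 6.3, so the center B sits 6.3 in from both sides at B = (62.50, -14.10). That places the tangent points at L = (68.80, -14.10) on NL and H = (62.50, -20.40) on HD. Then |MH| = |H − M| = 65.75.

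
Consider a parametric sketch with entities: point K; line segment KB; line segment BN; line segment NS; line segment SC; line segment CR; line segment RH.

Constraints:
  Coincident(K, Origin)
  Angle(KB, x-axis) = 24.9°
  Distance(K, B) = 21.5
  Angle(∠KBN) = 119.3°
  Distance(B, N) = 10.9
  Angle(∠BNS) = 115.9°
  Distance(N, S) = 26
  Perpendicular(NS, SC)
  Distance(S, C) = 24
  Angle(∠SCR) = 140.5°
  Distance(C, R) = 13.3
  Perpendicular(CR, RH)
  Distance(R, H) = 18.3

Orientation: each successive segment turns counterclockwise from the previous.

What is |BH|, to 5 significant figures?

15.205

K is at the origin; KB runs at 24.9° with length 21.5, so B = (19.501, 9.0523). ∠KBN = 119.3° gives BN at 85.600° from the x-axis; with |BN| = 10.9, N = (20.338, 19.920). ∠BNS = 115.9° gives NS at 149.70° from the x-axis; with |NS| = 26.0, S = (-2.1106, 33.038). The perpendicularity gives SC at right angles to NS, so SC runs at -120.30°; with |SC| = 24.0, C = (-14.219, 12.316). ∠SCR = 140.5° gives CR at -80.800° from the x-axis; with |CR| = 13.3, R = (-12.093, -0.81254). The perpendicularity gives RH at right angles to CR, so RH runs at 9.2000°; with |RH| = 18.3, H = (5.9717, 2.1133). Then |BH| = |H − B| = 15.205.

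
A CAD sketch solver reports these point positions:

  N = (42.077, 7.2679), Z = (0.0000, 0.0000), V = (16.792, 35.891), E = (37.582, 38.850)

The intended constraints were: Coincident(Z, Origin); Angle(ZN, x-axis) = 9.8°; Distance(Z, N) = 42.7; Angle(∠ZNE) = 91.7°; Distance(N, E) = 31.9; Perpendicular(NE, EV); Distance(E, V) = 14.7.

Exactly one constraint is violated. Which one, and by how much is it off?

Distance(E, V) = 14.7 — off by 6.30.

Z = (0.00, 0.00) ✓; ZN at 9.800° ✓; |ZN| = 42.70 ✓; ∠ZNE = 91.70° ✓; |NE| = 31.90 ✓; ∠(NE, EV) = 90.00° ✓; |EV| = 21.00 ✗.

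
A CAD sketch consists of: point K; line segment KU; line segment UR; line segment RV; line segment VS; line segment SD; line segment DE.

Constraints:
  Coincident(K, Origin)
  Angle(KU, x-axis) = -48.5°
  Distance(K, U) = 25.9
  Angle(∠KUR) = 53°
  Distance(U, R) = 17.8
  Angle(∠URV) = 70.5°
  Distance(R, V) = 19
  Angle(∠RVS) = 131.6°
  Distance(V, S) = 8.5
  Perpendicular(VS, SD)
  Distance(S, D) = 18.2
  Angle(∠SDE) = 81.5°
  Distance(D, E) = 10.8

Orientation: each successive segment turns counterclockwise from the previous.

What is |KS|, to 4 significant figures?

12.01

∠URV = 70.5° gives RV at -172.0° from the x-axis; with |RV| = 19.0, V = (1.896, -4.600). ∠RVS = 131.6° gives VS at -123.6° from the x-axis; with |VS| = 8.5, S = (-2.808, -11.68). Then |KS| = |S − K| = 12.01.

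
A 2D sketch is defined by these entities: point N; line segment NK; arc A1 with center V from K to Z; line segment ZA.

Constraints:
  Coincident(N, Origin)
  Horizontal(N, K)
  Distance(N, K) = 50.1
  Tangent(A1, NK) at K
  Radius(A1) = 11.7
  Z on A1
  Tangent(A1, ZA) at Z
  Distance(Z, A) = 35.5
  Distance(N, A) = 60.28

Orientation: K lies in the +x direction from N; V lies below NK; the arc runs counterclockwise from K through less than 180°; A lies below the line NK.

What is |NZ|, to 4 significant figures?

40.08

Checks: ∠(VK, KN) = 90.00° ✓; |VK| = 11.70 ✓; |VZ| = 11.70 ✓; ∠(VZ, ZA) = 90.00° ✓; |ZA| = 35.50 ✓; |NA| = 60.28 ✓.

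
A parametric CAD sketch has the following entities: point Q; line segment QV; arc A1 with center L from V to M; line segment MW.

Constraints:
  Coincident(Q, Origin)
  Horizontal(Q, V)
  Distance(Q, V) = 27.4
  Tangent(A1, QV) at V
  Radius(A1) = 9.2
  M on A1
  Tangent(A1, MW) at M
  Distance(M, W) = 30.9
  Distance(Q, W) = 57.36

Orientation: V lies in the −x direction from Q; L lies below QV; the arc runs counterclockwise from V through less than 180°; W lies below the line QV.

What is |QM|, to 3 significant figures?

37.0

Checks: |LM| = 9.200 ✓; ∠(LM, MW) = 90.00° ✓; |MW| = 30.90 ✓; |QW| = 57.36 ✓.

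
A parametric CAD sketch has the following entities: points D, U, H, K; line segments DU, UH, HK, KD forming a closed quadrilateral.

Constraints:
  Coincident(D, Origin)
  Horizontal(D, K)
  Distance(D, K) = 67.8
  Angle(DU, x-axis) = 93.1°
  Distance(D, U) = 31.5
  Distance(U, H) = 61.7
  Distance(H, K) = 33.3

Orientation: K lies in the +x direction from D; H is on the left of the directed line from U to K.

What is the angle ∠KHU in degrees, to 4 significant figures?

102.7°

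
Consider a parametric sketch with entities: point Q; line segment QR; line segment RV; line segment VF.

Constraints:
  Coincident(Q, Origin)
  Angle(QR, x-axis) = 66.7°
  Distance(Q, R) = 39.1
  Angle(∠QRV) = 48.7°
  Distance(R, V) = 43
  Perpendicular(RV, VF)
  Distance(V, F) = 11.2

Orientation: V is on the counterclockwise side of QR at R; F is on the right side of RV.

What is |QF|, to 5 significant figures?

44.067

∠QRV = 48.7°, so RV runs at 66.7° + (180° − 48.7°) = 198.00° from the x-axis; with |RV| = 43.0, V = R + 43.0·(cos 198.00°, sin 198.00°) = (-25.430, 22.624). RV is perpendicular to VF; with |VF| = 11.2 on the right of RV, F = V + 11.2·(-0.30902, 0.95106) = (-28.891, 33.275). Then |QF| = |F − Q| = 44.067.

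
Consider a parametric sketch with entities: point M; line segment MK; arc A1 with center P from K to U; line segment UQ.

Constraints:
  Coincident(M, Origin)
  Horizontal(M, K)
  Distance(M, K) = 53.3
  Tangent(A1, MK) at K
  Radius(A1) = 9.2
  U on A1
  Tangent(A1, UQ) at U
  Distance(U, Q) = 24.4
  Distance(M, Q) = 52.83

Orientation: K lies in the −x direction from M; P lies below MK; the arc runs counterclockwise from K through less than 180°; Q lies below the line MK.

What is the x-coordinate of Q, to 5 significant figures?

-41.634

Checks: |PU| = 9.200 ✓; ∠(PU, UQ) = 90.00° ✓; |UQ| = 24.40 ✓; |MQ| = 52.83 ✓.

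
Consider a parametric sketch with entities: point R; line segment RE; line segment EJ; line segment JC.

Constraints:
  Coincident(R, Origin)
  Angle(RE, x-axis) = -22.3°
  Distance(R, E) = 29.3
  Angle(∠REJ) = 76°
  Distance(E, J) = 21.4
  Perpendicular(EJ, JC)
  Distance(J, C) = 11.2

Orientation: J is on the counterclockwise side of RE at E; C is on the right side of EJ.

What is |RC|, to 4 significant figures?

42.13

∠REJ = 76.0°, so EJ runs at -22.3° + (180° − 76.0°) = 81.70° from the x-axis; with |EJ| = 21.4, J = E + 21.4·(cos 81.70°, sin 81.70°) = (30.20, 10.06). The perpendicularity gives JC at right angles to EJ; with |JC| = 11.2 on the right of EJ, C = J + 11.2·(0.9895, -0.1444) = (41.28, 8.441). Then |RC| = |C − R| = 42.13.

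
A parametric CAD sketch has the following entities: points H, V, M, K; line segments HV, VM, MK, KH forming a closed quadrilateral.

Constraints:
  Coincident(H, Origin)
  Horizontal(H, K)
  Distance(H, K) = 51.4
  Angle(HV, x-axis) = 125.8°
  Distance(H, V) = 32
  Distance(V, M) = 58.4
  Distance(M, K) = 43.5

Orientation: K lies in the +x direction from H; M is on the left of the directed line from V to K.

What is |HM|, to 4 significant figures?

55.85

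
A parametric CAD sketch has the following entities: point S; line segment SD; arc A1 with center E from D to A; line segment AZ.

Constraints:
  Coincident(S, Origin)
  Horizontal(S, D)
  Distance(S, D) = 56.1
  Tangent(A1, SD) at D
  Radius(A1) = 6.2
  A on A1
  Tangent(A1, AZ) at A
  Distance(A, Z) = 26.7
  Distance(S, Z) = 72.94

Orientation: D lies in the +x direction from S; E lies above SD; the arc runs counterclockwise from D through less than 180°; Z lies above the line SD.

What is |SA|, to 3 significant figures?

62.5

Checks: ∠(ED, DS) = 90.00° ✓; |ED| = 6.200 ✓; |EA| = 6.200 ✓; ∠(EA, AZ) = 90.00° ✓; |AZ| = 26.70 ✓; |SZ| = 72.94 ✓.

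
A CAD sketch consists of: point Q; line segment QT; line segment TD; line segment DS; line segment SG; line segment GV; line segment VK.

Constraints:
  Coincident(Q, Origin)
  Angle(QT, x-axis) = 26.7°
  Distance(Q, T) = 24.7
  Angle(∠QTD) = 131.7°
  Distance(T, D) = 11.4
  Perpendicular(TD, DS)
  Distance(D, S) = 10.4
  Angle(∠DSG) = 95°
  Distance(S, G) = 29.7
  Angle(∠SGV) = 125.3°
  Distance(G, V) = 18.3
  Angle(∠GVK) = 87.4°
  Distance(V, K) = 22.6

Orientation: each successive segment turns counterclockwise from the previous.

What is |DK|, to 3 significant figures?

27.8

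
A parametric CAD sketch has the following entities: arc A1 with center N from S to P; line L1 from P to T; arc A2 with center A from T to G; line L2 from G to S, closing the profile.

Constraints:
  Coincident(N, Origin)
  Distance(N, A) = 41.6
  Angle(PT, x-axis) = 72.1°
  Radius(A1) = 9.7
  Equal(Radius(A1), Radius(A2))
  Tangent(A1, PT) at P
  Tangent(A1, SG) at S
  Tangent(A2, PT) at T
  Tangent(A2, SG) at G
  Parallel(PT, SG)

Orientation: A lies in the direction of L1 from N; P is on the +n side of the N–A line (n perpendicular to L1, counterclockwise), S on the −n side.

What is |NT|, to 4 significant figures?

42.72

The slot axis is L1's direction at 72.1°, so u = (cos 72.1°, sin 72.1°) = (0.3074, 0.9516) and n = (−sin 72.1°, cos 72.1°) = (-0.9516, 0.3074). N is at the origin and A lies 41.6 along u from N, so A = 41.6·u = (12.79, 39.59). Tangency of A1 to both parallel lines with radius 9.7 puts P and S at N ± 9.7·n: P = (-9.230, 2.981), S = (9.230, -2.981). Equal radii place T and G the same way about A: T = A + 9.7·n = (3.556, 42.57), G = A − 9.7·n = (22.02, 36.60). Then |NT| = |T − N| = 42.72.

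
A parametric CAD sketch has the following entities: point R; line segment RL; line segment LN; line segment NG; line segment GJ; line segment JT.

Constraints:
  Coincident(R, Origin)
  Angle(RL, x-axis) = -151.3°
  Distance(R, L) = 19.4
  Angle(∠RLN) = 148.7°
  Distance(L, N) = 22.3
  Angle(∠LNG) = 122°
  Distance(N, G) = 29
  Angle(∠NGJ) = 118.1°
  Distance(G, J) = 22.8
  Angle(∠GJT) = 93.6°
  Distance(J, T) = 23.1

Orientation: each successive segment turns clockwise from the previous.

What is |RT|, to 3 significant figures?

32.7

∠NGJ = 118.1° gives GJ at 57.5° from the x-axis; with |GJ| = 22.8, J = (-41.3, 36.2). ∠GJT = 93.6° gives JT at -28.9° from the x-axis; with |JT| = 23.1, T = (-21.1, 25.0). Then |RT| = |T − R| = 32.7.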